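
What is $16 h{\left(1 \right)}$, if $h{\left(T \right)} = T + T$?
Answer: $32$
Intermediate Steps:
$h{\left(T \right)} = 2 T$
$16 h{\left(1 \right)} = 16 \cdot 2 \cdot 1 = 16 \cdot 2 = 32$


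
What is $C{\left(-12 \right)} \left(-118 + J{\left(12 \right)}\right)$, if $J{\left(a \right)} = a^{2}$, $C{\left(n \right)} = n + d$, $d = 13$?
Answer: $26$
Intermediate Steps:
$C{\left(n \right)} = 13 + n$ ($C{\left(n \right)} = n + 13 = 13 + n$)
$C{\left(-12 \right)} \left(-118 + J{\left(12 \right)}\right) = \left(13 - 12\right) \left(-118 + 12^{2}\right) = 1 \left(-118 + 144\right) = 1 \cdot 26 = 26$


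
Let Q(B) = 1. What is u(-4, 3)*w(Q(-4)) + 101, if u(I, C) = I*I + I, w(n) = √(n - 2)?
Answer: 101 + 12*I ≈ 101.0 + 12.0*I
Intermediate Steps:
w(n) = √(-2 + n)
u(I, C) = I + I² (u(I, C) = I² + I = I + I²)
u(-4, 3)*w(Q(-4)) + 101 = (-4*(1 - 4))*√(-2 + 1) + 101 = (-4*(-3))*√(-1) + 101 = 12*I + 101 = 101 + 12*I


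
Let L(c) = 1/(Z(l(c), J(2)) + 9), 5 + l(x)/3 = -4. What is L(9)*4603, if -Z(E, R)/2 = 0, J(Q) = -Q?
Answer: 4603/9 ≈ 511.44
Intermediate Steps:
l(x) = -27 (l(x) = -15 + 3*(-4) = -15 - 12 = -27)
Z(E, R) = 0 (Z(E, R) = -2*0 = 0)
L(c) = 1/9 (L(c) = 1/(0 + 9) = 1/9)
L(9)*4603 = (1/9)*4603 = 4603/9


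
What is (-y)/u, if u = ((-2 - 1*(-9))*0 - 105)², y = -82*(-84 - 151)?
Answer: -3854/2205 ≈ -1.7478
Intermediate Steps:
y = 19270 (y = -82*(-235) = 19270)
u = 11025 (u = ((-2 + 9)*0 - 105)² = (7*0 - 105)² = (0 - 105)² = (-105)² = 11025)
(-y)/u = -1*19270/11025 = -19270*1/11025 = -3854/2205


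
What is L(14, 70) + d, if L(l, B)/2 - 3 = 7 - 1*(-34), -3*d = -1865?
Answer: 2129/3 ≈ 709.67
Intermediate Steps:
d = 1865/3 (d = -⅓*(-1865) = 1865/3 ≈ 621.67)
L(l, B) = 88 (L(l, B) = 6 + 2*(7 - 1*(-34)) = 6 + 2*(7 + 34) = 6 + 2*41 = 6 + 82 = 88)
L(14, 70) + d = 88 + 1865/3 = 2129/3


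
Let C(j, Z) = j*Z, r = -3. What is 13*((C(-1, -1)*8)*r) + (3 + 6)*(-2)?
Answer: -330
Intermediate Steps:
C(j, Z) = Z*j
13*((C(-1, -1)*8)*r) + (3 + 6)*(-2) = 13*((-1*(-1)*8)*(-3)) + (3 + 6)*(-2) = 13*((1*8)*(-3)) + 9*(-2) = 13*(8*(-3)) - 18 = 13*(-24) - 18 = -312 - 18 = -330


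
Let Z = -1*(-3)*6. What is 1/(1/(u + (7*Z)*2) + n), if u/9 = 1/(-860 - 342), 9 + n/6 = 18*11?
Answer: 302895/343484132 ≈ 0.00088183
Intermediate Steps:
n = 1134 (n = -54 + 6*(18*11) = -54 + 6*198 = -54 + 1188 = 1134)
Z = 18 (Z = 3*6 = 18)
u = -9/1202 (u = 9/(-860 - 342) = 9/(-1202) = 9*(-1/1202) = -9/1202 ≈ -0.0074875)
1/(1/(u + (7*Z)*2) + n) = 1/(1/(-9/1202 + (7*18)*2) + 1134) = 1/(1/(-9/1202 + 126*2) + 1134) = 1/(1/(-9/1202 + 252) + 1134) = 1/(1/(302895/1202) + 1134) = 1/(1202/302895 + 1134) = 1/(343484132/302895) = 302895/343484132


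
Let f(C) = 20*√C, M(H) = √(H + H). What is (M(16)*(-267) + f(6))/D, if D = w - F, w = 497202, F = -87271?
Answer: -1068*√2/584473 + 20*√6/584473 ≈ -0.0025004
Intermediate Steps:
M(H) = √2*√H (M(H) = √(2*H) = √2*√H)
D = 584473 (D = 497202 - 1*(-87271) = 497202 + 87271 = 584473)
(M(16)*(-267) + f(6))/D = ((√2*√16)*(-267) + 20*√6)/584473 = ((√2*4)*(-267) + 20*√6)*(1/584473) = ((4*√2)*(-267) + 20*√6)*(1/584473) = (-1068*√2 + 20*√6)*(1/584473) = -1068*√2/584473 + 20*√6/584473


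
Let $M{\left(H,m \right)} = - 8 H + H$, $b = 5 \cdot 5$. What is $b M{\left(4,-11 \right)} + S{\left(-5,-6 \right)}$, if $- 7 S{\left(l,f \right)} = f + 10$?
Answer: $- \frac{4904}{7} \approx -700.57$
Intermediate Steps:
$b = 25$
$M{\left(H,m \right)} = - 7 H$
$S{\left(l,f \right)} = - \frac{10}{7} - \frac{f}{7}$ ($S{\left(l,f \right)} = - \frac{f + 10}{7} = - \frac{10 + f}{7} = - \frac{10}{7} - \frac{f}{7}$)
$b M{\left(4,-11 \right)} + S{\left(-5,-6 \right)} = 25 \left(\left(-7\right) 4\right) - \frac{4}{7} = 25 \left(-28\right) + \left(- \frac{10}{7} + \frac{6}{7}\right) = -700 - \frac{4}{7} = - \frac{4904}{7}$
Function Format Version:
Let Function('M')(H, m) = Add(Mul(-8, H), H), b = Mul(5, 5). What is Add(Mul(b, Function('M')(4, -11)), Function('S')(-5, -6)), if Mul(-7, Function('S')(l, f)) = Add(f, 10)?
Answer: Rational(-4904, 7) ≈ -700.57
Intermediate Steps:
b = 25
Function('M')(H, m) = Mul(-7, H)
Function('S')(l, f) = Add(Rational(-10, 7), Mul(Rational(-1, 7), f)) (Function('S')(l, f) = Mul(Rational(-1, 7), Add(f, 10)) = Mul(Rational(-1, 7), Add(10, f)) = Add(Rational(-10, 7), Mul(Rational(-1, 7), f)))
Add(Mul(b, Function('M')(4, -11)), Function('S')(-5, -6)) = Add(Mul(25, Mul(-7, 4)), Add(Rational(-10, 7), Mul(Rational(-1, 7), -6))) = Add(Mul(25, -28), Add(Rational(-10, 7), Rational(6, 7))) = Add(-700, Rational(-4, 7)) = Rational(-4904, 7)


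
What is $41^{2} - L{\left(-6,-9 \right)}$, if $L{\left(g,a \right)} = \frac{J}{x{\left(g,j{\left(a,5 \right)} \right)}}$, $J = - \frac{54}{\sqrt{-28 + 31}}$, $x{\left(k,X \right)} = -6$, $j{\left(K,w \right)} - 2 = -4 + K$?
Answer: $1681 - 3 \sqrt{3} \approx 1675.8$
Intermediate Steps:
$j{\left(K,w \right)} = -2 + K$ ($j{\left(K,w \right)} = 2 + \left(-4 + K\right) = -2 + K$)
$J = - 18 \sqrt{3}$ ($J = - \frac{54}{\sqrt{3}} = - 54 \frac{\sqrt{3}}{3} = - 18 \sqrt{3} \approx -31.177$)
$L{\left(g,a \right)} = 3 \sqrt{3}$ ($L{\left(g,a \right)} = \frac{\left(-18\right) \sqrt{3}}{-6} = - 18 \sqrt{3} \left(- \frac{1}{6}\right) = 3 \sqrt{3}$)
$41^{2} - L{\left(-6,-9 \right)} = 41^{2} - 3 \sqrt{3} = 1681 - 3 \sqrt{3}$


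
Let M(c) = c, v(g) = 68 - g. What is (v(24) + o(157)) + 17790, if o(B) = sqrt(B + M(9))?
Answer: 17834 + sqrt(166) ≈ 17847.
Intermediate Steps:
o(B) = sqrt(9 + B) (o(B) = sqrt(B + 9) = sqrt(9 + B))
(v(24) + o(157)) + 17790 = ((68 - 1*24) + sqrt(9 + 157)) + 17790 = ((68 - 24) + sqrt(166)) + 17790 = (44 + sqrt(166)) + 17790 = 17834 + sqrt(166)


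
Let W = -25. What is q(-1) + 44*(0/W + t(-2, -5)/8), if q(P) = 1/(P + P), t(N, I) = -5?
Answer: -28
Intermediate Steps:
q(P) = 1/(2*P)
q(-1) + 44*(0/W + t(-2, -5)/8) = (½)/(-1) + 44*(0/(-25) - 5/8) = (½)*(-1) + 44*(0*(-1/25) - 5*⅛) = -½ + 44*(0 - 5/8) = -½ + 44*(-5/8) = -½ - 55/2 = -28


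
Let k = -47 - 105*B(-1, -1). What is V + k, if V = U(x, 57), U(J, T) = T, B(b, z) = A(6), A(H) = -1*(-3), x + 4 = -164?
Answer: -305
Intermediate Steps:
x = -168 (x = -4 - 164 = -168)
A(H) = 3
B(b, z) = 3
V = 57
k = -362 (k = -47 - 105*3 = -47 - 315 = -362)
V + k = 57 - 362 = -305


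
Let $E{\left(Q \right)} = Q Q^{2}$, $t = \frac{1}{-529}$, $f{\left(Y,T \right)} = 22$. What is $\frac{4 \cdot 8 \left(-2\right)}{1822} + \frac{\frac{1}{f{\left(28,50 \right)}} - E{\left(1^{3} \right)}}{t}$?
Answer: $\frac{10119595}{20042} \approx 504.92$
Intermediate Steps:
$t = - \frac{1}{529} \approx -0.0018904$
$E{\left(Q \right)} = Q^{3}$
$\frac{4 \cdot 8 \left(-2\right)}{1822} + \frac{\frac{1}{f{\left(28,50 \right)}} - E{\left(1^{3} \right)}}{t} = \frac{4 \cdot 8 \left(-2\right)}{1822} + \frac{\frac{1}{22} - \left(1^{3}\right)^{3}}{- \frac{1}{529}} = 32 \left(-2\right) \frac{1}{1822} + \left(\frac{1}{22} - 1^{3}\right) \left(-529\right) = \left(-64\right) \frac{1}{1822} + \left(\frac{1}{22} - 1\right) \left(-529\right) = - \frac{32}{911} + \left(\frac{1}{22} - 1\right) \left(-529\right) = - \frac{32}{911} - - \frac{11109}{22} = - \frac{32}{911} + \frac{11109}{22} = \frac{10119595}{20042}$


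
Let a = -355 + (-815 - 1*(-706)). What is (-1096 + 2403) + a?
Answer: 843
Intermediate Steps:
a = -464 (a = -355 + (-815 + 706) = -355 - 109 = -464)
(-1096 + 2403) + a = (-1096 + 2403) - 464 = 1307 - 464 = 843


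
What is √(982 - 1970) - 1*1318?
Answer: -1318 + 2*I*√247 ≈ -1318.0 + 31.432*I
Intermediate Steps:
√(982 - 1970) - 1*1318 = √(-988) - 1318 = 2*I*√247 - 1318 = -1318 + 2*I*√247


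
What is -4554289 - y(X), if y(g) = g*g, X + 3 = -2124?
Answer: -9078418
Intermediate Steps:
X = -2127 (X = -3 - 2124 = -2127)
y(g) = g²
-4554289 - y(X) = -4554289 - 1*(-2127)² = -4554289 - 1*4524129 = -4554289 - 4524129 = -9078418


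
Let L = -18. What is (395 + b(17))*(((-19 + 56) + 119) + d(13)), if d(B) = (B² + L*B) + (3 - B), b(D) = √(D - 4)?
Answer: 31995 + 81*√13 ≈ 32287.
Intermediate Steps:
b(D) = √(-4 + D)
d(B) = 3 + B² - 19*B (d(B) = (B² - 18*B) + (3 - B) = 3 + B² - 19*B)
(395 + b(17))*(((-19 + 56) + 119) + d(13)) = (395 + √(-4 + 17))*(((-19 + 56) + 119) + (3 + 13² - 19*13)) = (395 + √13)*((37 + 119) + (3 + 169 - 247)) = (395 + √13)*(156 - 75) = (395 + √13)*81 = 31995 + 81*√13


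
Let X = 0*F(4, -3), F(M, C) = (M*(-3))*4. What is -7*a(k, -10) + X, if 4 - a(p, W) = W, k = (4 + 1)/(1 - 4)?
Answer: -98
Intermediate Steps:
F(M, C) = -12*M (F(M, C) = -3*M*4 = -12*M)
k = -5/3 (k = 5/(-3) = 5*(-⅓) = -5/3 ≈ -1.6667)
a(p, W) = 4 - W
X = 0 (X = 0*(-12*4) = 0*(-48) = 0)
-7*a(k, -10) + X = -7*(4 - 1*(-10)) + 0 = -7*(4 + 10) + 0 = -7*14 + 0 = -98 + 0 = -98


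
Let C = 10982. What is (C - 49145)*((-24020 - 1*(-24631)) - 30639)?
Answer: 1145958564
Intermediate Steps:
(C - 49145)*((-24020 - 1*(-24631)) - 30639) = (10982 - 49145)*((-24020 - 1*(-24631)) - 30639) = -38163*((-24020 + 24631) - 30639) = -38163*(611 - 30639) = -38163*(-30028) = 1145958564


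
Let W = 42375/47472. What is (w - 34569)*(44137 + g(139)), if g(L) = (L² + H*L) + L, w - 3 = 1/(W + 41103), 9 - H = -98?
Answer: -1764217008261668660/650427997 ≈ -2.7124e+9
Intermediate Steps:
W = 14125/15824 (W = 42375*(1/47472) = 14125/15824 ≈ 0.89263)
H = 107 (H = 9 - 1*(-98) = 9 + 98 = 107)
w = 1951299815/650427997 (w = 3 + 1/(14125/15824 + 41103) = 3 + 1/(650427997/15824) = 3 + 15824/650427997 = 1951299815/650427997 ≈ 3.0000)
g(L) = L² + 108*L (g(L) = (L² + 107*L) + L = L² + 108*L)
(w - 34569)*(44137 + g(139)) = (1951299815/650427997 - 34569)*(44137 + 139*(108 + 139)) = -22482694128478*(44137 + 139*247)/650427997 = -22482694128478*(44137 + 34333)/650427997 = -22482694128478/650427997*78470 = -1764217008261668660/650427997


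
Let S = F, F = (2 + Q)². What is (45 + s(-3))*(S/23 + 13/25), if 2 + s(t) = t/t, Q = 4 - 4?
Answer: 17556/575 ≈ 30.532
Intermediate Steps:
Q = 0
F = 4 (F = (2 + 0)² = 2² = 4)
S = 4
s(t) = -1 (s(t) = -2 + t/t = -2 + 1 = -1)
(45 + s(-3))*(S/23 + 13/25) = (45 - 1)*(4/23 + 13/25) = 44*(4*(1/23) + 13*(1/25)) = 44*(4/23 + 13/25) = 44*(399/575) = 17556/575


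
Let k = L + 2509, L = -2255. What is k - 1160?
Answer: -906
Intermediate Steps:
k = 254 (k = -2255 + 2509 = 254)
k - 1160 = 254 - 1160 = -906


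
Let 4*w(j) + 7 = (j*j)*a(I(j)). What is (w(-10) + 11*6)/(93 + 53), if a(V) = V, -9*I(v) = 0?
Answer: 257/584 ≈ 0.44007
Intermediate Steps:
I(v) = 0 (I(v) = -⅑*0 = 0)
w(j) = -7/4 (w(j) = -7/4 + ((j*j)*0)/4 = -7/4 + (j²*0)/4 = -7/4 + (¼)*0 = -7/4 + 0 = -7/4)
(w(-10) + 11*6)/(93 + 53) = (-7/4 + 11*6)/(93 + 53) = (-7/4 + 66)/146 = (257/4)*(1/146) = 257/584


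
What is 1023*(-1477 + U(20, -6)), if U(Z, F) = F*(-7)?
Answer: -1468005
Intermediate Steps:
U(Z, F) = -7*F
1023*(-1477 + U(20, -6)) = 1023*(-1477 - 7*(-6)) = 1023*(-1477 + 42) = 1023*(-1435) = -1468005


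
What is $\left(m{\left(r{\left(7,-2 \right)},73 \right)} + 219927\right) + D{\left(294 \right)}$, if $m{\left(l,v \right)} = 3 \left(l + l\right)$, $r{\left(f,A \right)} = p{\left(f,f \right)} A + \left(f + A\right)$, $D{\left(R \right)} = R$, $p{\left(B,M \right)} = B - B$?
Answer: $220251$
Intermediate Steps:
$p{\left(B,M \right)} = 0$
$r{\left(f,A \right)} = A + f$ ($r{\left(f,A \right)} = 0 A + \left(f + A\right) = 0 + \left(A + f\right) = A + f$)
$m{\left(l,v \right)} = 6 l$ ($m{\left(l,v \right)} = 3 \cdot 2 l = 6 l$)
$\left(m{\left(r{\left(7,-2 \right)},73 \right)} + 219927\right) + D{\left(294 \right)} = \left(6 \left(-2 + 7\right) + 219927\right) + 294 = \left(6 \cdot 5 + 219927\right) + 294 = \left(30 + 219927\right) + 294 = 219957 + 294 = 220251$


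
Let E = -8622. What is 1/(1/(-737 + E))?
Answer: -9359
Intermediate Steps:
1/(1/(-737 + E)) = 1/(1/(-737 - 8622)) = 1/(1/(-9359)) = 1/(-1/9359) = -9359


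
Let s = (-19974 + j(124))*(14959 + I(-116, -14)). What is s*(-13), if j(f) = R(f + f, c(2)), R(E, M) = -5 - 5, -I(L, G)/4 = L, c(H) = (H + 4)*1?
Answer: 4006772016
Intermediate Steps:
c(H) = 4 + H (c(H) = (4 + H)*1 = 4 + H)
I(L, G) = -4*L
R(E, M) = -10
j(f) = -10
s = -308213232 (s = (-19974 - 10)*(14959 - 4*(-116)) = -19984*(14959 + 464) = -19984*15423 = -308213232)
s*(-13) = -308213232*(-13) = 4006772016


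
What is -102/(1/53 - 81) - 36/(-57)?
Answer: 77109/40774 ≈ 1.8911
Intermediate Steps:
-102/(1/53 - 81) - 36/(-57) = -102/(1/53 - 81) - 36*(-1/57) = -102/(-4292/53) + 12/19 = -102*(-53/4292) + 12/19 = 2703/2146 + 12/19 = 77109/40774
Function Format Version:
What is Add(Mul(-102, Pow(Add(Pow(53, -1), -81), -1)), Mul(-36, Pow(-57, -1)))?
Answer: Rational(77109, 40774) ≈ 1.8911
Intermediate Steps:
Add(Mul(-102, Pow(Add(Pow(53, -1), -81), -1)), Mul(-36, Pow(-57, -1))) = Add(Mul(-102, Pow(Add(Rational(1, 53), -81), -1)), Mul(-36, Rational(-1, 57))) = Add(Mul(-102, Pow(Rational(-4292, 53), -1)), Rational(12, 19)) = Add(Mul(-102, Rational(-53, 4292)), Rational(12, 19)) = Add(Rational(2703, 2146), Rational(12, 19)) = Rational(77109, 40774)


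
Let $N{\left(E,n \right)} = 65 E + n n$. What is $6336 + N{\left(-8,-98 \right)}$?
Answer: $15420$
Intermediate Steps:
$N{\left(E,n \right)} = n^{2} + 65 E$ ($N{\left(E,n \right)} = 65 E + n^{2} = n^{2} + 65 E$)
$6336 + N{\left(-8,-98 \right)} = 6336 + \left(\left(-98\right)^{2} + 65 \left(-8\right)\right) = 6336 + \left(9604 - 520\right) = 6336 + 9084 = 15420$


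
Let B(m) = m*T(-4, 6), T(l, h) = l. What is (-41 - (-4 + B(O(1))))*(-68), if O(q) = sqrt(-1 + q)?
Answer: 2516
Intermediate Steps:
B(m) = -4*m (B(m) = m*(-4) = -4*m)
(-41 - (-4 + B(O(1))))*(-68) = (-41 - (-4 - 4*sqrt(-1 + 1)))*(-68) = (-41 - (-4 - 4*sqrt(0)))*(-68) = (-41 - (-4 - 4*0))*(-68) = (-41 - (-4 + 0))*(-68) = (-41 - 1*(-4))*(-68) = (-41 + 4)*(-68) = -37*(-68) = 2516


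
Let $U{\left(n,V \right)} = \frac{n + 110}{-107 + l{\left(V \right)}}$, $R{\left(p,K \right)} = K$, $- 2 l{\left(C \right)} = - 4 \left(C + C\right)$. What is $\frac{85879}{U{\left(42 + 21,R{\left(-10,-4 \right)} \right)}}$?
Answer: $- \frac{10563117}{173} \approx -61059.0$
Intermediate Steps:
$l{\left(C \right)} = 4 C$ ($l{\left(C \right)} = - \frac{\left(-4\right) \left(C + C\right)}{2} = - \frac{\left(-4\right) 2 C}{2} = - \frac{\left(-8\right) C}{2} = 4 C$)
$U{\left(n,V \right)} = \frac{110 + n}{-107 + 4 V}$ ($U{\left(n,V \right)} = \frac{n + 110}{-107 + 4 V} = \frac{110 + n}{-107 + 4 V}$)
$\frac{85879}{U{\left(42 + 21,R{\left(-10,-4 \right)} \right)}} = \frac{85879}{\frac{1}{-107 + 4 \left(-4\right)} \left(110 + \left(42 + 21\right)\right)} = \frac{85879}{\frac{1}{-107 - 16} \left(110 + 63\right)} = \frac{85879}{\frac{1}{-123} \cdot 173} = \frac{85879}{\left(- \frac{1}{123}\right) 173} = \frac{85879}{- \frac{173}{123}} = 85879 \left(- \frac{123}{173}\right) = - \frac{10563117}{173}$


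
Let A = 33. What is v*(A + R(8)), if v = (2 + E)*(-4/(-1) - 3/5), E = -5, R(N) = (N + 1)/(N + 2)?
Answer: -17289/50 ≈ -345.78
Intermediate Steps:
R(N) = (1 + N)/(2 + N)
v = -51/5 (v = (2 - 5)*(-4/(-1) - 3/5) = -3*(-4*(-1) - 3*⅕) = -3*(4 - ⅗) = -3*17/5 = -51/5 ≈ -10.200)
v*(A + R(8)) = -51*(33 + (1 + 8)/(2 + 8))/5 = -51*(33 + 9/10)/5 = -51/5*339/10 = -17289/50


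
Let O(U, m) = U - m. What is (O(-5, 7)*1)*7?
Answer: -84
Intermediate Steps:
(O(-5, 7)*1)*7 = ((-5 - 1*7)*1)*7 = ((-5 - 7)*1)*7 = -12*1*7 = -12*7 = -84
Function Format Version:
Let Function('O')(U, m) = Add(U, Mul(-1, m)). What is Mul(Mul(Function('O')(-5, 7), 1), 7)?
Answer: -84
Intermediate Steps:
Mul(Mul(Function('O')(-5, 7), 1), 7) = Mul(Mul(Add(-5, Mul(-1, 7)), 1), 7) = Mul(Mul(Add(-5, -7), 1), 7) = Mul(Mul(-12, 1), 7) = Mul(-12, 7) = -84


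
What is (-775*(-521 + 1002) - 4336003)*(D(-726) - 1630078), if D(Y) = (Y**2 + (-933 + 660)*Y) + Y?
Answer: 4263939742340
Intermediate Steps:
D(Y) = Y**2 - 272*Y (D(Y) = (Y**2 - 273*Y) + Y = Y**2 - 272*Y)
(-775*(-521 + 1002) - 4336003)*(D(-726) - 1630078) = (-775*(-521 + 1002) - 4336003)*(-726*(-272 - 726) - 1630078) = (-775*481 - 4336003)*(-726*(-998) - 1630078) = (-372775 - 4336003)*(724548 - 1630078) = -4708778*(-905530) = 4263939742340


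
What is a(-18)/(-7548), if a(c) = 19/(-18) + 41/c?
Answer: 5/11322 ≈ 0.00044162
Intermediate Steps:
a(c) = -19/18 + 41/c (a(c) = 19*(-1/18) + 41/c = -19/18 + 41/c)
a(-18)/(-7548) = (-19/18 + 41/(-18))/(-7548) = (-19/18 + 41*(-1/18))*(-1/7548) = (-19/18 - 41/18)*(-1/7548) = -10/3*(-1/7548) = 5/11322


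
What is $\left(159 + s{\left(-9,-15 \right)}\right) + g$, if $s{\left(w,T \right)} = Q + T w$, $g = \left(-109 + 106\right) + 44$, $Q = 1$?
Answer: $336$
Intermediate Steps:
$g = 41$ ($g = -3 + 44 = 41$)
$s{\left(w,T \right)} = 1 + T w$
$\left(159 + s{\left(-9,-15 \right)}\right) + g = \left(159 + \left(1 - -135\right)\right) + 41 = \left(159 + \left(1 + 135\right)\right) + 41 = \left(159 + 136\right) + 41 = 295 + 41 = 336$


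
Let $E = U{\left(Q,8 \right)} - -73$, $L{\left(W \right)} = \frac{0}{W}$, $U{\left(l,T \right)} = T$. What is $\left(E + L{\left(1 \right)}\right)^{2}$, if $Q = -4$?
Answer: $6561$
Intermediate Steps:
$L{\left(W \right)} = 0$
$E = 81$ ($E = 8 - -73 = 8 + 73 = 81$)
$\left(E + L{\left(1 \right)}\right)^{2} = \left(81 + 0\right)^{2} = 81^{2} = 6561$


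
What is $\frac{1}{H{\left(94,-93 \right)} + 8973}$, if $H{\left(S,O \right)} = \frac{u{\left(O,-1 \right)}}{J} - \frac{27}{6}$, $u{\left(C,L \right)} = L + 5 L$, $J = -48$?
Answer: $\frac{8}{71749} \approx 0.0001115$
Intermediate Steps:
$u{\left(C,L \right)} = 6 L$
$H{\left(S,O \right)} = - \frac{35}{8}$ ($H{\left(S,O \right)} = \frac{6 \left(-1\right)}{-48} - \frac{27}{6} = \left(-6\right) \left(- \frac{1}{48}\right) - \frac{9}{2} = \frac{1}{8} - \frac{9}{2} = - \frac{35}{8}$)
$\frac{1}{H{\left(94,-93 \right)} + 8973} = \frac{1}{- \frac{35}{8} + 8973} = \frac{1}{\frac{71749}{8}} = \frac{8}{71749}$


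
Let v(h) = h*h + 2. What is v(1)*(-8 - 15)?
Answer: -69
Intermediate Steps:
v(h) = 2 + h² (v(h) = h² + 2 = 2 + h²)
v(1)*(-8 - 15) = (2 + 1²)*(-8 - 15) = (2 + 1)*(-23) = 3*(-23) = -69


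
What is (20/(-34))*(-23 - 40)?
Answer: 630/17 ≈ 37.059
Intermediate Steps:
(20/(-34))*(-23 - 40) = (20*(-1/34))*(-63) = -10/17*(-63) = 630/17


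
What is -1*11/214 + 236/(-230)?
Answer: -26517/24610 ≈ -1.0775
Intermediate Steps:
-1*11/214 + 236/(-230) = -11*1/214 + 236*(-1/230) = -11/214 - 118/115 = -26517/24610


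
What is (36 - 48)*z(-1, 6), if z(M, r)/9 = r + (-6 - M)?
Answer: -108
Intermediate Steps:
z(M, r) = -54 - 9*M + 9*r (z(M, r) = 9*(r + (-6 - M)) = 9*(-6 + r - M) = -54 - 9*M + 9*r)
(36 - 48)*z(-1, 6) = (36 - 48)*(-54 - 9*(-1) + 9*6) = -12*(-54 + 9 + 54) = -12*9 = -108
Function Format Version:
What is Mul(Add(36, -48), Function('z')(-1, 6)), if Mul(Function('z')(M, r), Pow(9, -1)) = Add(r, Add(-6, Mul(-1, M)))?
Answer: -108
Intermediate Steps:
Function('z')(M, r) = Add(-54, Mul(-9, M), Mul(9, r)) (Function('z')(M, r) = Mul(9, Add(r, Add(-6, Mul(-1, M)))) = Mul(9, Add(-6, r, Mul(-1, M))) = Add(-54, Mul(-9, M), Mul(9, r)))
Mul(Add(36, -48), Function('z')(-1, 6)) = Mul(Add(36, -48), Add(-54, Mul(-9, -1), Mul(9, 6))) = Mul(-12, Add(-54, 9, 54)) = Mul(-12, 9) = -108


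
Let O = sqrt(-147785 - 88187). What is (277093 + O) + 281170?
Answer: 558263 + 2*I*sqrt(58993) ≈ 5.5826e+5 + 485.77*I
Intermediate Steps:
O = 2*I*sqrt(58993) (O = sqrt(-235972) = 2*I*sqrt(58993) ≈ 485.77*I)
(277093 + O) + 281170 = (277093 + 2*I*sqrt(58993)) + 281170 = 558263 + 2*I*sqrt(58993)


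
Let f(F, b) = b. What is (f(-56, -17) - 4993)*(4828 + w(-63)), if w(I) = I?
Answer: -23872650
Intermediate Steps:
(f(-56, -17) - 4993)*(4828 + w(-63)) = (-17 - 4993)*(4828 - 63) = -5010*4765 = -23872650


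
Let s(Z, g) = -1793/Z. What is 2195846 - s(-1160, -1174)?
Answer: 2547179567/1160 ≈ 2.1958e+6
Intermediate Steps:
2195846 - s(-1160, -1174) = 2195846 - (-1793)/(-1160) = 2195846 - (-1793)*(-1)/1160 = 2195846 - 1*1793/1160 = 2195846 - 1793/1160 = 2547179567/1160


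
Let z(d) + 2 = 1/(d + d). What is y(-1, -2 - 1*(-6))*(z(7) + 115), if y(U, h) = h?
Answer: 3166/7 ≈ 452.29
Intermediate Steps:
z(d) = -2 + 1/(2*d) (z(d) = -2 + 1/(d + d) = -2 + 1/(2*d))
y(-1, -2 - 1*(-6))*(z(7) + 115) = (-2 - 1*(-6))*((-2 + (½)/7) + 115) = (-2 + 6)*((-2 + (½)*(⅐)) + 115) = 4*((-2 + 1/14) + 115) = 4*(-27/14 + 115) = 4*(1583/14) = 3166/7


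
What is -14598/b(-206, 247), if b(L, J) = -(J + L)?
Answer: 14598/41 ≈ 356.05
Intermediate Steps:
b(L, J) = -J - L
-14598/b(-206, 247) = -14598/(-1*247 - 1*(-206)) = -14598/(-247 + 206) = -14598/(-41) = -14598*(-1/41) = 14598/41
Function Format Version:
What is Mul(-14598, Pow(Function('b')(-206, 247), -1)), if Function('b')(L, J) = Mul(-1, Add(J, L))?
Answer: Rational(14598, 41) ≈ 356.05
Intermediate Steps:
Function('b')(L, J) = Add(Mul(-1, J), Mul(-1, L))
Mul(-14598, Pow(Function('b')(-206, 247), -1)) = Mul(-14598, Pow(Add(Mul(-1, 247), Mul(-1, -206)), -1)) = Mul(-14598, Pow(Add(-247, 206), -1)) = Mul(-14598, Pow(-41, -1)) = Mul(-14598, Rational(-1, 41)) = Rational(14598, 41)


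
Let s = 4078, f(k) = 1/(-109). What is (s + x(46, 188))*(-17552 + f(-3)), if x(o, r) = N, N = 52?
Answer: -7901387970/109 ≈ -7.2490e+7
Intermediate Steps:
x(o, r) = 52
f(k) = -1/109
(s + x(46, 188))*(-17552 + f(-3)) = (4078 + 52)*(-17552 - 1/109) = 4130*(-1913169/109) = -7901387970/109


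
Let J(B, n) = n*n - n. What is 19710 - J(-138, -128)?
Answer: 3198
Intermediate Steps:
J(B, n) = n² - n
19710 - J(-138, -128) = 19710 - (-128)*(-1 - 128) = 19710 - (-128)*(-129) = 19710 - 1*16512 = 19710 - 16512 = 3198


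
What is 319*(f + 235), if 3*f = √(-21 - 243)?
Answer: 74965 + 638*I*√66/3 ≈ 74965.0 + 1727.7*I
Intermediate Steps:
f = 2*I*√66/3 (f = √(-21 - 243)/3 = √(-264)/3 = (2*I*√66)/3 = 2*I*√66/3 ≈ 5.416*I)
319*(f + 235) = 319*(2*I*√66/3 + 235) = 319*(235 + 2*I*√66/3) = 74965 + 638*I*√66/3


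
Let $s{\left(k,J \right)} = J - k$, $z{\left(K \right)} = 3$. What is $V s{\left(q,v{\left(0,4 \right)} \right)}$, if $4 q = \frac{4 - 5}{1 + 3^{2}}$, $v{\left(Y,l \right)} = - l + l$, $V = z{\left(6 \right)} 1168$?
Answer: $\frac{438}{5} \approx 87.6$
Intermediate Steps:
$V = 3504$ ($V = 3 \cdot 1168 = 3504$)
$v{\left(Y,l \right)} = 0$
$q = - \frac{1}{40}$ ($q = \frac{\left(4 - 5\right) \frac{1}{1 + 3^{2}}}{4} = \frac{\left(-1\right) \frac{1}{1 + 9}}{4} = \frac{\left(-1\right) \frac{1}{10}}{4} = \frac{1}{4} \left(- \frac{1}{10}\right) = - \frac{1}{40} \approx -0.025$)
$V s{\left(q,v{\left(0,4 \right)} \right)} = 3504 \left(0 - - \frac{1}{40}\right) = 3504 \left(0 + \frac{1}{40}\right) = 3504 \cdot \frac{1}{40} = \frac{438}{5}$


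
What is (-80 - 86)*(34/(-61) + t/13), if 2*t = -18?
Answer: 164506/793 ≈ 207.45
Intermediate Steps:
t = -9 (t = (½)*(-18) = -9)
(-80 - 86)*(34/(-61) + t/13) = (-80 - 86)*(34/(-61) - 9/13) = -166*(34*(-1/61) - 9*1/13) = -166*(-34/61 - 9/13) = -166*(-991/793) = 164506/793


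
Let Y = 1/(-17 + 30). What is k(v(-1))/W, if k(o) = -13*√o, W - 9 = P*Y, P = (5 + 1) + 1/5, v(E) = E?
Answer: -845*I/616 ≈ -1.3718*I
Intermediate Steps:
Y = 1/13 ≈ 0.076923
P = 31/5 (P = 6 + ⅕ = 31/5 ≈ 6.2000)
W = 616/65 (W = 9 + (31/5)*(1/13) = 9 + 31/65 = 616/65 ≈ 9.4769)
k(v(-1))/W = (-13*I)/(616/65) = -13*I*(65/616) = -845*I/616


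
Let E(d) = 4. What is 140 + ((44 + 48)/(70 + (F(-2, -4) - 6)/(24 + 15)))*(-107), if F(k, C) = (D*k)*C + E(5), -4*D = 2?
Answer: -213/227 ≈ -0.93833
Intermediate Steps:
D = -½ (D = -¼*2 = -½ ≈ -0.50000)
F(k, C) = 4 - C*k/2 (F(k, C) = (-k/2)*C + 4 = -C*k/2 + 4 = 4 - C*k/2)
140 + ((44 + 48)/(70 + (F(-2, -4) - 6)/(24 + 15)))*(-107) = 140 + ((44 + 48)/(70 + ((4 - ½*(-4)*(-2)) - 6)/(24 + 15)))*(-107) = 140 + (92/(70 + ((4 - 4) - 6)/39))*(-107) = 140 + (92/(70 + (0 - 6)*(1/39)))*(-107) = 140 + (92/(70 - 6*1/39))*(-107) = 140 + (92/(70 - 2/13))*(-107) = 140 + (92/(908/13))*(-107) = 140 + (92*(13/908))*(-107) = 140 + (299/227)*(-107) = 140 - 31993/227 = -213/227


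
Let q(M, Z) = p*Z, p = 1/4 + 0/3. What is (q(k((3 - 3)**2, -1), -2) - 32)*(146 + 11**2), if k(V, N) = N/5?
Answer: -17355/2 ≈ -8677.5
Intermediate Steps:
k(V, N) = N/5 (k(V, N) = N*(1/5) = N/5)
p = 1/4 (p = 1*(1/4) + 0*(1/3) = 1/4 + 0 = 1/4 ≈ 0.25000)
q(M, Z) = Z/4
(q(k((3 - 3)**2, -1), -2) - 32)*(146 + 11**2) = ((1/4)*(-2) - 32)*(146 + 11**2) = (-1/2 - 32)*(146 + 121) = -65/2*267 = -17355/2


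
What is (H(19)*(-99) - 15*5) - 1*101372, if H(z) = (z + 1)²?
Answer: -141047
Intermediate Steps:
H(z) = (1 + z)²
(H(19)*(-99) - 15*5) - 1*101372 = ((1 + 19)²*(-99) - 15*5) - 1*101372 = (20²*(-99) - 75) - 101372 = (400*(-99) - 75) - 101372 = (-39600 - 75) - 101372 = -39675 - 101372 = -141047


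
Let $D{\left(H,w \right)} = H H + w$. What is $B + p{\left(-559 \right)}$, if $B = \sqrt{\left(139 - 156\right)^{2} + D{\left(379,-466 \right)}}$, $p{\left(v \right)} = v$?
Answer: $-559 + 2 \sqrt{35866} \approx -180.23$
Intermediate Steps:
$D{\left(H,w \right)} = w + H^{2}$ ($D{\left(H,w \right)} = H^{2} + w = w + H^{2}$)
$B = 2 \sqrt{35866}$ ($B = \sqrt{\left(139 - 156\right)^{2} - \left(466 - 379^{2}\right)} = \sqrt{\left(-17\right)^{2} + \left(-466 + 143641\right)} = \sqrt{289 + 143175} = \sqrt{143464} = 2 \sqrt{35866} \approx 378.77$)
$B + p{\left(-559 \right)} = 2 \sqrt{35866} - 559 = -559 + 2 \sqrt{35866}$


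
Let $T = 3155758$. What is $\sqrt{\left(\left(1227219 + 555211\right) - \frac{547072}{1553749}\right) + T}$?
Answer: $\frac{2 \sqrt{2980364088335476315}}{1553749} \approx 2222.2$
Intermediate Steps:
$\sqrt{\left(\left(1227219 + 555211\right) - \frac{547072}{1553749}\right) + T} = \sqrt{\left(\left(1227219 + 555211\right) - \frac{547072}{1553749}\right) + 3155758} = \sqrt{\left(1782430 - 547072 \cdot \frac{1}{1553749}\right) + 3155758} = \sqrt{\left(1782430 - \frac{547072}{1553749}\right) + 3155758} = \sqrt{\frac{2769448282998}{1553749} + 3155758} = \sqrt{\frac{7672704119740}{1553749}} = \frac{2 \sqrt{2980364088335476315}}{1553749}$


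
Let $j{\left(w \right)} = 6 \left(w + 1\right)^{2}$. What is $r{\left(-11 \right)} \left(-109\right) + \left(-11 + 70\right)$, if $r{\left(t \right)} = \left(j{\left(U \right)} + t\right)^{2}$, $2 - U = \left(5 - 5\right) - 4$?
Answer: $-8729642$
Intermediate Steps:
$U = 6$ ($U = 2 - \left(\left(5 - 5\right) - 4\right) = 2 - \left(0 - 4\right) = 2 - -4 = 2 + 4 = 6$)
$j{\left(w \right)} = 6 \left(1 + w\right)^{2}$
$r{\left(t \right)} = \left(294 + t\right)^{2}$ ($r{\left(t \right)} = \left(6 \left(1 + 6\right)^{2} + t\right)^{2} = \left(6 \cdot 7^{2} + t\right)^{2} = \left(6 \cdot 49 + t\right)^{2} = \left(294 + t\right)^{2}$)
$r{\left(-11 \right)} \left(-109\right) + \left(-11 + 70\right) = \left(294 - 11\right)^{2} \left(-109\right) + \left(-11 + 70\right) = 283^{2} \left(-109\right) + 59 = 80089 \left(-109\right) + 59 = -8729701 + 59 = -8729642$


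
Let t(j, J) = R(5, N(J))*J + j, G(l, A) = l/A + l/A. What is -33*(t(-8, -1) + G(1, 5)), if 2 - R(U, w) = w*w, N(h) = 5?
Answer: -2541/5 ≈ -508.20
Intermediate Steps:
G(l, A) = 2*l/A
R(U, w) = 2 - w² (R(U, w) = 2 - w*w = 2 - w²)
t(j, J) = j - 23*J (t(j, J) = (2 - 1*5²)*J + j = (2 - 1*25)*J + j = (2 - 25)*J + j = -23*J + j = j - 23*J)
-33*(t(-8, -1) + G(1, 5)) = -33*((-8 - 23*(-1)) + 2*1/5) = -33*((-8 + 23) + 2*1*(⅕)) = -33*(15 + ⅖) = -33*77/5 = -2541/5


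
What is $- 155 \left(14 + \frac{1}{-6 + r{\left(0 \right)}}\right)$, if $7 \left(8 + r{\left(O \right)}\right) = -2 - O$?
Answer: $- \frac{43183}{20} \approx -2159.1$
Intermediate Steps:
$r{\left(O \right)} = - \frac{58}{7} - \frac{O}{7}$ ($r{\left(O \right)} = -8 + \frac{-2 - O}{7} = -8 - \left(\frac{2}{7} + \frac{O}{7}\right) = - \frac{58}{7} - \frac{O}{7}$)
$- 155 \left(14 + \frac{1}{-6 + r{\left(0 \right)}}\right) = - 155 \left(14 + \frac{1}{-6 - \frac{58}{7}}\right) = - 155 \left(14 + \frac{1}{- \frac{100}{7}}\right) = - 155 \left(14 - \frac{7}{100}\right) = \left(-155\right) \frac{1393}{100} = - \frac{43183}{20}$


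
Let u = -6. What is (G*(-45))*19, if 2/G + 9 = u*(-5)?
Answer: -570/7 ≈ -81.429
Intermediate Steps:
G = 2/21 (G = 2/(-9 - 6*(-5)) = 2/(-9 + 30) = 2/21 ≈ 0.095238)
(G*(-45))*19 = ((2/21)*(-45))*19 = -30/7*19 = -570/7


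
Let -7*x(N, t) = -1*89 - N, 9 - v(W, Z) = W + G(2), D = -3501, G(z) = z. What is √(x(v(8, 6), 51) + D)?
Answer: I*√170933/7 ≈ 59.063*I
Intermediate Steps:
v(W, Z) = 7 - W (v(W, Z) = 9 - (W + 2) = 9 - (2 + W) = 9 + (-2 - W) = 7 - W)
x(N, t) = 89/7 + N/7 (x(N, t) = -(-1*89 - N)/7 = -(-89 - N)/7 = 89/7 + N/7)
√(x(v(8, 6), 51) + D) = √((89/7 + (7 - 1*8)/7) - 3501) = √((89/7 + (7 - 8)/7) - 3501) = √((89/7 + (⅐)*(-1)) - 3501) = √((89/7 - ⅐) - 3501) = √(88/7 - 3501) = √(-24419/7) = I*√170933/7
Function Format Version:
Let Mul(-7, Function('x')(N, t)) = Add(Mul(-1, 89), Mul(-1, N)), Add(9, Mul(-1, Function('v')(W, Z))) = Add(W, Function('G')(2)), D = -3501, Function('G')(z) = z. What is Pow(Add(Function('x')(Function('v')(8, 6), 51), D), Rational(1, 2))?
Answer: Mul(Rational(1, 7), I, Pow(170933, Rational(1, 2))) ≈ Mul(59.063, I)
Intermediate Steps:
Function('v')(W, Z) = Add(7, Mul(-1, W)) (Function('v')(W, Z) = Add(9, Mul(-1, Add(W, 2))) = Add(9, Mul(-1, Add(2, W))) = Add(9, Add(-2, Mul(-1, W))) = Add(7, Mul(-1, W)))
Function('x')(N, t) = Add(Rational(89, 7), Mul(Rational(1, 7), N)) (Function('x')(N, t) = Mul(Rational(-1, 7), Add(Mul(-1, 89), Mul(-1, N))) = Mul(Rational(-1, 7), Add(-89, Mul(-1, N))) = Add(Rational(89, 7), Mul(Rational(1, 7), N)))
Pow(Add(Function('x')(Function('v')(8, 6), 51), D), Rational(1, 2)) = Pow(Add(Add(Rational(89, 7), Mul(Rational(1, 7), Add(7, Mul(-1, 8)))), -3501), Rational(1, 2)) = Pow(Add(Add(Rational(89, 7), Mul(Rational(1, 7), Add(7, -8))), -3501), Rational(1, 2)) = Pow(Add(Add(Rational(89, 7), Mul(Rational(1, 7), -1)), -3501), Rational(1, 2)) = Pow(Add(Add(Rational(89, 7), Rational(-1, 7)), -3501), Rational(1, 2)) = Pow(Add(Rational(88, 7), -3501), Rational(1, 2)) = Pow(Rational(-24419, 7), Rational(1, 2)) = Mul(Rational(1, 7), I, Pow(170933, Rational(1, 2)))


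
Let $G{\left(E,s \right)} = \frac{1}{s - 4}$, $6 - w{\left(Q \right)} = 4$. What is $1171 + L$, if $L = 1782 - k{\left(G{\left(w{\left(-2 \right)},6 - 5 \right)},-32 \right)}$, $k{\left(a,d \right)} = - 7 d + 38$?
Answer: $2691$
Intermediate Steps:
$w{\left(Q \right)} = 2$ ($w{\left(Q \right)} = 6 - 4 = 2$)
$G{\left(E,s \right)} = \frac{1}{-4 + s}$
$k{\left(a,d \right)} = 38 - 7 d$
$L = 1520$ ($L = 1782 - \left(38 - -224\right) = 1782 - \left(38 + 224\right) = 1782 - 262 = 1520$)
$1171 + L = 1171 + 1520 = 2691$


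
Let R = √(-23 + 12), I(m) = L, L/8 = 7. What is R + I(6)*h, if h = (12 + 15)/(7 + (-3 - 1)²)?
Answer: 1512/23 + I*√11 ≈ 65.739 + 3.3166*I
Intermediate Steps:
L = 56 (L = 8*7 = 56)
h = 27/23 (h = 27/(7 + (-4)²) = 27/(7 + 16) = 27/23 ≈ 1.1739)
I(m) = 56
R = I*√11 (R = √(-11) = I*√11 ≈ 3.3166*I)
R + I(6)*h = I*√11 + 56*(27/23) = I*√11 + 1512/23 = 1512/23 + I*√11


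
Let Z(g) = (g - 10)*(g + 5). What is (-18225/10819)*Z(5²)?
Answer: -8201250/10819 ≈ -758.04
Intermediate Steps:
Z(g) = (-10 + g)*(5 + g)
(-18225/10819)*Z(5²) = (-18225/10819)*(-50 + (5²)² - 5*5²) = (-18225*1/10819)*(-50 + 25² - 5*25) = -18225*(-50 + 625 - 125)/10819 = -18225/10819*450 = -8201250/10819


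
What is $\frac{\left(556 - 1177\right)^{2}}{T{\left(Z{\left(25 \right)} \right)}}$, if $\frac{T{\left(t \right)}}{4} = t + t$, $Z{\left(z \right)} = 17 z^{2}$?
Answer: $\frac{385641}{85000} \approx 4.5369$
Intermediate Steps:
$T{\left(t \right)} = 8 t$ ($T{\left(t \right)} = 4 \left(t + t\right) = 4 \cdot 2 t = 8 t$)
$\frac{\left(556 - 1177\right)^{2}}{T{\left(Z{\left(25 \right)} \right)}} = \frac{\left(556 - 1177\right)^{2}}{8 \cdot 17 \cdot 25^{2}} = \frac{\left(-621\right)^{2}}{8 \cdot 17 \cdot 625} = \frac{385641}{8 \cdot 10625} = \frac{385641}{85000}$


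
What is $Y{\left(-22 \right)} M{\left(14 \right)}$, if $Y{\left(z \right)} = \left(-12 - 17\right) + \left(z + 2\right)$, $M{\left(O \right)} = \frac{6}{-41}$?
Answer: $\frac{294}{41} \approx 7.1707$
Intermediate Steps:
$M{\left(O \right)} = - \frac{6}{41}$ ($M{\left(O \right)} = 6 \left(- \frac{1}{41}\right) = - \frac{6}{41}$)
$Y{\left(z \right)} = -27 + z$ ($Y{\left(z \right)} = -29 + \left(2 + z\right) = -27 + z$)
$Y{\left(-22 \right)} M{\left(14 \right)} = \left(-27 - 22\right) \left(- \frac{6}{41}\right) = \left(-49\right) \left(- \frac{6}{41}\right) = \frac{294}{41}$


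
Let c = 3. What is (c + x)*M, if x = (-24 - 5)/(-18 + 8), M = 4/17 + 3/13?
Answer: 6077/2210 ≈ 2.7498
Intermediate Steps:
M = 103/221 (M = 4*(1/17) + 3*(1/13) = 4/17 + 3/13 = 103/221 ≈ 0.46606)
x = 29/10 (x = -29/(-10) = -29*(-1/10) = 29/10 ≈ 2.9000)
(c + x)*M = (3 + 29/10)*(103/221) = (59/10)*(103/221) = 6077/2210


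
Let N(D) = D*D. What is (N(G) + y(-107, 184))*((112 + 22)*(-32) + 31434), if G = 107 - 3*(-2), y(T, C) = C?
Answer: 351622138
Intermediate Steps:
G = 113 (G = 107 - 1*(-6) = 107 + 6 = 113)
N(D) = D²
(N(G) + y(-107, 184))*((112 + 22)*(-32) + 31434) = (113² + 184)*((112 + 22)*(-32) + 31434) = (12769 + 184)*(134*(-32) + 31434) = 12953*(-4288 + 31434) = 12953*27146 = 351622138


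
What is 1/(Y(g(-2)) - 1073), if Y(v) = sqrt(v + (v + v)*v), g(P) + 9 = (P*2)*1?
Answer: -1073/1151004 - 5*sqrt(13)/1151004 ≈ -0.00094789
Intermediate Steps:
g(P) = -9 + 2*P (g(P) = -9 + (P*2)*1 = -9 + (2*P)*1 = -9 + 2*P)
Y(v) = sqrt(v + 2*v**2) (Y(v) = sqrt(v + (2*v)*v) = sqrt(v + 2*v**2))
1/(Y(g(-2)) - 1073) = 1/(sqrt((-9 + 2*(-2))*(1 + 2*(-9 + 2*(-2)))) - 1073) = 1/(sqrt((-9 - 4)*(1 + 2*(-9 - 4))) - 1073) = 1/(sqrt(-13*(1 + 2*(-13))) - 1073) = 1/(sqrt(-13*(1 - 26)) - 1073) = 1/(sqrt(-13*(-25)) - 1073) = 1/(sqrt(325) - 1073) = 1/(5*sqrt(13) - 1073) = 1/(-1073 + 5*sqrt(13))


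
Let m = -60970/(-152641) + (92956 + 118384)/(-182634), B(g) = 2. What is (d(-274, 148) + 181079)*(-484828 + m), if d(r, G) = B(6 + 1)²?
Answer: -407913084485030906656/4646239399 ≈ -8.7794e+10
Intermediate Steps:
m = -10561976980/13938718197 (m = -60970*(-1/152641) + 211340*(-1/182634) = 60970/152641 - 105670/91317 = -10561976980/13938718197 ≈ -0.75774)
d(r, G) = 4 (d(r, G) = 2² = 4)
(d(-274, 148) + 181079)*(-484828 + m) = (4 + 181079)*(-484828 - 10561976980/13938718197) = 181083*(-6757891427992096/13938718197) = -407913084485030906656/4646239399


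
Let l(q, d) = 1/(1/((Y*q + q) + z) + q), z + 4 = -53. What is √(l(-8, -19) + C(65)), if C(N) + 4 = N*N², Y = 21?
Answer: 6*√26533144255/1865 ≈ 524.04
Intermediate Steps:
C(N) = -4 + N³ (C(N) = -4 + N*N² = -4 + N³)
z = -57 (z = -4 - 53 = -57)
l(q, d) = 1/(q + 1/(-57 + 22*q)) (l(q, d) = 1/(1/((21*q + q) - 57) + q) = 1/(1/(22*q - 57) + q) = 1/(1/(-57 + 22*q) + q) = 1/(q + 1/(-57 + 22*q)))
√(l(-8, -19) + C(65)) = √((-57 + 22*(-8))/(1 - 57*(-8) + 22*(-8)²) + (-4 + 65³)) = √((-57 - 176)/(1 + 456 + 22*64) + (-4 + 274625)) = √(-233/(1 + 456 + 1408) + 274621) = √(-233/1865 + 274621) = √(512167932/1865) = 6*√26533144255/1865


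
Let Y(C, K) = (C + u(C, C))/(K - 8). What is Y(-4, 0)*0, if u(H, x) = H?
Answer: 0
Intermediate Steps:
Y(C, K) = 2*C/(-8 + K) (Y(C, K) = (C + C)/(K - 8) = (2*C)/(-8 + K) = 2*C/(-8 + K))
Y(-4, 0)*0 = (2*(-4)/(-8 + 0))*0 = (2*(-4)/(-8))*0 = (2*(-4)*(-1/8))*0 = 1*0 = 0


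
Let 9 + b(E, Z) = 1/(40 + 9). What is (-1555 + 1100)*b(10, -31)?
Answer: 28600/7 ≈ 4085.7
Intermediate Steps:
b(E, Z) = -440/49 (b(E, Z) = -9 + 1/(40 + 9) = -9 + 1/49 = -440/49)
(-1555 + 1100)*b(10, -31) = (-1555 + 1100)*(-440/49) = -455*(-440/49) = 28600/7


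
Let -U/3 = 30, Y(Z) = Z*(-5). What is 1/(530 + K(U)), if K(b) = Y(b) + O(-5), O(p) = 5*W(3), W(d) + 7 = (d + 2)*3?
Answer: 1/1020 ≈ 0.00098039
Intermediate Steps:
W(d) = -1 + 3*d (W(d) = -7 + (d + 2)*3 = -7 + (2 + d)*3 = -7 + (6 + 3*d) = -1 + 3*d)
Y(Z) = -5*Z
U = -90 (U = -3*30 = -90)
O(p) = 40 (O(p) = 5*(-1 + 3*3) = 5*(-1 + 9) = 5*8 = 40)
K(b) = 40 - 5*b (K(b) = -5*b + 40 = 40 - 5*b)
1/(530 + K(U)) = 1/(530 + (40 - 5*(-90))) = 1/(530 + (40 + 450)) = 1/(530 + 490) = 1/1020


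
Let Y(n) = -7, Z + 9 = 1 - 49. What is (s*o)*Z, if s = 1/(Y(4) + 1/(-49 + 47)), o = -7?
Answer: -266/5 ≈ -53.200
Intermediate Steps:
Z = -57 (Z = -9 + (1 - 49) = -9 - 48 = -57)
s = -2/15 (s = 1/(-7 + 1/(-49 + 47)) = 1/(-7 + 1/(-2)) = 1/(-7 - ½) = 1/(-15/2) = -2/15 ≈ -0.13333)
(s*o)*Z = -2/15*(-7)*(-57) = (14/15)*(-57) = -266/5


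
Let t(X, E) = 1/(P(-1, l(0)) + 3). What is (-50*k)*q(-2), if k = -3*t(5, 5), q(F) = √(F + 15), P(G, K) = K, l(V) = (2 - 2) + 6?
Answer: 50*√13/3 ≈ 60.093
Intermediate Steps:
l(V) = 6 (l(V) = 0 + 6 = 6)
t(X, E) = ⅑ (t(X, E) = 1/(6 + 3) = 1/9 = ⅑)
q(F) = √(15 + F)
k = -⅓ (k = -3*⅑ = -⅓ ≈ -0.33333)
(-50*k)*q(-2) = (-50*(-⅓))*√(15 - 2) = 50*√13/3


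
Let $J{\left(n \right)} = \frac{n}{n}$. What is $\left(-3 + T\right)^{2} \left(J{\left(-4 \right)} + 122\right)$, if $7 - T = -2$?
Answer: $4428$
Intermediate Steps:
$T = 9$ ($T = 7 - -2 = 7 + 2 = 9$)
$J{\left(n \right)} = 1$
$\left(-3 + T\right)^{2} \left(J{\left(-4 \right)} + 122\right) = \left(-3 + 9\right)^{2} \left(1 + 122\right) = 6^{2} \cdot 123 = 36 \cdot 123 = 4428$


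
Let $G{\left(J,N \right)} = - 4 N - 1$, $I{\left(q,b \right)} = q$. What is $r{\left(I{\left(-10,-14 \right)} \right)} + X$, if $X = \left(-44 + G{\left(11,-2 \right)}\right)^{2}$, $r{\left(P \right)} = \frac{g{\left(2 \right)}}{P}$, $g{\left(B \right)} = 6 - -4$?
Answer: $1368$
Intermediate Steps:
$g{\left(B \right)} = 10$ ($g{\left(B \right)} = 6 + 4 = 10$)
$G{\left(J,N \right)} = -1 - 4 N$
$r{\left(P \right)} = \frac{10}{P}$
$X = 1369$ ($X = \left(-44 - -7\right)^{2} = \left(-44 + \left(-1 + 8\right)\right)^{2} = \left(-44 + 7\right)^{2} = \left(-37\right)^{2} = 1369$)
$r{\left(I{\left(-10,-14 \right)} \right)} + X = \frac{10}{-10} + 1369 = 10 \left(- \frac{1}{10}\right) + 1369 = -1 + 1369 = 1368$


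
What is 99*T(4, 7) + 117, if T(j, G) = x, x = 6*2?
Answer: 1305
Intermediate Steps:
x = 12
T(j, G) = 12
99*T(4, 7) + 117 = 99*12 + 117 = 1188 + 117 = 1305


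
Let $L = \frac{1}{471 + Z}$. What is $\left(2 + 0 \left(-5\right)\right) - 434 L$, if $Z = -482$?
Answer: $\frac{456}{11} \approx 41.455$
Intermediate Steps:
$L = - \frac{1}{11}$ ($L = \frac{1}{471 - 482} = \frac{1}{-11} = - \frac{1}{11} \approx -0.090909$)
$\left(2 + 0 \left(-5\right)\right) - 434 L = \left(2 + 0 \left(-5\right)\right) - - \frac{434}{11} = \left(2 + 0\right) + \frac{434}{11} = 2 + \frac{434}{11} = \frac{456}{11}$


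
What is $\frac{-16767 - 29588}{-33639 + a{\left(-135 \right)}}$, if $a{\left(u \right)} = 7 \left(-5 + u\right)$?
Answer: $\frac{46355}{34619} \approx 1.339$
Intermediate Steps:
$a{\left(u \right)} = -35 + 7 u$
$\frac{-16767 - 29588}{-33639 + a{\left(-135 \right)}} = \frac{-16767 - 29588}{-33639 + \left(-35 + 7 \left(-135\right)\right)} = \frac{-16767 - 29588}{-33639 - 980} = - \frac{46355}{-33639 - 980} = - \frac{46355}{-34619} = \left(-46355\right) \left(- \frac{1}{34619}\right) = \frac{46355}{34619}$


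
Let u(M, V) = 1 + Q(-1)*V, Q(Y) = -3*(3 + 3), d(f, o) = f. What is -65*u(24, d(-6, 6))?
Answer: -7085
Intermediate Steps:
Q(Y) = -18 (Q(Y) = -3*6 = -18)
u(M, V) = 1 - 18*V
-65*u(24, d(-6, 6)) = -65*(1 - 18*(-6)) = -65*(1 + 108) = -65*109 = -7085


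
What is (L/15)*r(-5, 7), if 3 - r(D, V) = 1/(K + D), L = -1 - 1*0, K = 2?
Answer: -2/9 ≈ -0.22222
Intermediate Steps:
L = -1 (L = -1 + 0 = -1)
r(D, V) = 3 - 1/(2 + D)
(L/15)*r(-5, 7) = (-1/15)*((5 + 3*(-5))/(2 - 5)) = (-1*1/15)*((5 - 15)/(-3)) = -(-1)*(-10)/45 = -1/15*10/3 = -2/9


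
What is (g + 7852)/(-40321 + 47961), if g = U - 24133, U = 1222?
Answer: -15059/7640 ≈ -1.9711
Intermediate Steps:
g = -22911 (g = 1222 - 24133 = -22911)
(g + 7852)/(-40321 + 47961) = (-22911 + 7852)/(-40321 + 47961) = -15059/7640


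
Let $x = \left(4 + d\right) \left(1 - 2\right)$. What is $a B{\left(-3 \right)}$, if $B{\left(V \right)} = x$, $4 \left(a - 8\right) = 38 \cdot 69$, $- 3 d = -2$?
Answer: $- \frac{9289}{3} \approx -3096.3$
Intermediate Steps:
$d = \frac{2}{3}$ ($d = \left(- \frac{1}{3}\right) \left(-2\right) = \frac{2}{3} \approx 0.66667$)
$x = - \frac{14}{3}$ ($x = \left(4 + \frac{2}{3}\right) \left(1 - 2\right) = \frac{14}{3} \left(-1\right) = - \frac{14}{3} \approx -4.6667$)
$a = \frac{1327}{2}$ ($a = 8 + \frac{38 \cdot 69}{4} = 8 + \frac{1}{4} \cdot 2622 = 8 + \frac{1311}{2} = \frac{1327}{2} \approx 663.5$)
$B{\left(V \right)} = - \frac{14}{3}$
$a B{\left(-3 \right)} = \frac{1327}{2} \left(- \frac{14}{3}\right) = - \frac{9289}{3}$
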